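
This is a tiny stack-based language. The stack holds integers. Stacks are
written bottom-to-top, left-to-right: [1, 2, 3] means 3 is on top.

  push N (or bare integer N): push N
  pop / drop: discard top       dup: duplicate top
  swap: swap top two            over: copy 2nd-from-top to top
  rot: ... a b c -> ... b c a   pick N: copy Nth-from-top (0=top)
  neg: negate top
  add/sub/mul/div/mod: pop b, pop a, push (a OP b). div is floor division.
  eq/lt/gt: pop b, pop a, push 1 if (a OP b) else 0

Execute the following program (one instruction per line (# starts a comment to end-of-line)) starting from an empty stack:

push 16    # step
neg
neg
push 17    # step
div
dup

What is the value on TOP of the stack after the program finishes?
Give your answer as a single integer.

Answer: 0

Derivation:
After 'push 16': [16]
After 'neg': [-16]
After 'neg': [16]
After 'push 17': [16, 17]
After 'div': [0]
After 'dup': [0, 0]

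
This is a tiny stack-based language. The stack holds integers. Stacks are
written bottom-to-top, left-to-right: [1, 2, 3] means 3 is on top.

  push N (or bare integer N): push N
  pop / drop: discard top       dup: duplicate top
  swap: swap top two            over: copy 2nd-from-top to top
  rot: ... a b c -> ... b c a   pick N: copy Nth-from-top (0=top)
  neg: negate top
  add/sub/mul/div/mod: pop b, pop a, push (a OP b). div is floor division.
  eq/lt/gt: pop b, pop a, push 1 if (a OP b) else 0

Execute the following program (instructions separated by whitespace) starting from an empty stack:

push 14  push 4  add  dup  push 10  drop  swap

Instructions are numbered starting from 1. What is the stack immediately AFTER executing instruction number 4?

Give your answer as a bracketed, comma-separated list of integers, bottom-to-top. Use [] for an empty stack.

Answer: [18, 18]

Derivation:
Step 1 ('push 14'): [14]
Step 2 ('push 4'): [14, 4]
Step 3 ('add'): [18]
Step 4 ('dup'): [18, 18]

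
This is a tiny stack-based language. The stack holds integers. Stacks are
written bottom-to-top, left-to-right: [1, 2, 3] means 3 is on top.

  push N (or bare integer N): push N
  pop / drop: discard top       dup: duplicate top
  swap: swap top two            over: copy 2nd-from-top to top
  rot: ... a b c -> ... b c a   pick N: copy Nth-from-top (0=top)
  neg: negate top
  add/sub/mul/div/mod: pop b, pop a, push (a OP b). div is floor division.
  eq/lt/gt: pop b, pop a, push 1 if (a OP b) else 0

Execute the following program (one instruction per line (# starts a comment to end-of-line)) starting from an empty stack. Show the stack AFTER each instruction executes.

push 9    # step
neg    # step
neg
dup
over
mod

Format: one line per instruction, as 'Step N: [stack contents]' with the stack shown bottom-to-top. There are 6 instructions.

Step 1: [9]
Step 2: [-9]
Step 3: [9]
Step 4: [9, 9]
Step 5: [9, 9, 9]
Step 6: [9, 0]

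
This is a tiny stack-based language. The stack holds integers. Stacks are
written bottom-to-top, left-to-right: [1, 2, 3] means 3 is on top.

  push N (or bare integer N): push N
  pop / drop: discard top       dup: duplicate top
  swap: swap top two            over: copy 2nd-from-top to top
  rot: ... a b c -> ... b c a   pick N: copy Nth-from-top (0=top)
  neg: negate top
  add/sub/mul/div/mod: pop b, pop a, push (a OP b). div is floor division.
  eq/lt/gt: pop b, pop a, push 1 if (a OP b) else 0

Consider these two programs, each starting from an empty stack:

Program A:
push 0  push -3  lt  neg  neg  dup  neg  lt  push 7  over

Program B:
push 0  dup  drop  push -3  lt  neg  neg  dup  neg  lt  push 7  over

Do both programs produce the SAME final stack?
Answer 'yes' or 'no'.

Answer: yes

Derivation:
Program A trace:
  After 'push 0': [0]
  After 'push -3': [0, -3]
  After 'lt': [0]
  After 'neg': [0]
  After 'neg': [0]
  After 'dup': [0, 0]
  After 'neg': [0, 0]
  After 'lt': [0]
  After 'push 7': [0, 7]
  After 'over': [0, 7, 0]
Program A final stack: [0, 7, 0]

Program B trace:
  After 'push 0': [0]
  After 'dup': [0, 0]
  After 'drop': [0]
  After 'push -3': [0, -3]
  After 'lt': [0]
  After 'neg': [0]
  After 'neg': [0]
  After 'dup': [0, 0]
  After 'neg': [0, 0]
  After 'lt': [0]
  After 'push 7': [0, 7]
  After 'over': [0, 7, 0]
Program B final stack: [0, 7, 0]
Same: yes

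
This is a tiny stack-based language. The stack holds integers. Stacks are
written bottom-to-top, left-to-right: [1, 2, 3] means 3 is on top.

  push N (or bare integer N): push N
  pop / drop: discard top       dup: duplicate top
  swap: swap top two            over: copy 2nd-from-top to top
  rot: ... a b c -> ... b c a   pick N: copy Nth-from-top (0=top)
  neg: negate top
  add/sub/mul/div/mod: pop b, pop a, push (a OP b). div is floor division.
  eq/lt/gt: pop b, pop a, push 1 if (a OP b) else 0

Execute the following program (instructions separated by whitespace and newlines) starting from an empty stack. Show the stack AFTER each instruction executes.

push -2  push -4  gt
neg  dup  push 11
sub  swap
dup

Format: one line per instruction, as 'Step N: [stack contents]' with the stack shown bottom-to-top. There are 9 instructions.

Step 1: [-2]
Step 2: [-2, -4]
Step 3: [1]
Step 4: [-1]
Step 5: [-1, -1]
Step 6: [-1, -1, 11]
Step 7: [-1, -12]
Step 8: [-12, -1]
Step 9: [-12, -1, -1]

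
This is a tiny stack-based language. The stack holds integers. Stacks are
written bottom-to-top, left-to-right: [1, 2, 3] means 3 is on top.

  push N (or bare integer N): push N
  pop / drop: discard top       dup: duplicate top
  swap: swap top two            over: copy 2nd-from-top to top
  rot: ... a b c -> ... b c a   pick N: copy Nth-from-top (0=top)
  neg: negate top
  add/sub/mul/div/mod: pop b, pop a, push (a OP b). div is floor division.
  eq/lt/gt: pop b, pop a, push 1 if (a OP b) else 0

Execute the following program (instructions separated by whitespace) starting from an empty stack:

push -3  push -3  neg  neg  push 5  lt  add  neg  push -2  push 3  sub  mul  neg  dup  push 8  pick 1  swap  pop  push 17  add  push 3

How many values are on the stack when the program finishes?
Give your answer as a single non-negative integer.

After 'push -3': stack = [-3] (depth 1)
After 'push -3': stack = [-3, -3] (depth 2)
After 'neg': stack = [-3, 3] (depth 2)
After 'neg': stack = [-3, -3] (depth 2)
After 'push 5': stack = [-3, -3, 5] (depth 3)
After 'lt': stack = [-3, 1] (depth 2)
After 'add': stack = [-2] (depth 1)
After 'neg': stack = [2] (depth 1)
After 'push -2': stack = [2, -2] (depth 2)
After 'push 3': stack = [2, -2, 3] (depth 3)
  ...
After 'mul': stack = [-10] (depth 1)
After 'neg': stack = [10] (depth 1)
After 'dup': stack = [10, 10] (depth 2)
After 'push 8': stack = [10, 10, 8] (depth 3)
After 'pick 1': stack = [10, 10, 8, 10] (depth 4)
After 'swap': stack = [10, 10, 10, 8] (depth 4)
After 'pop': stack = [10, 10, 10] (depth 3)
After 'push 17': stack = [10, 10, 10, 17] (depth 4)
After 'add': stack = [10, 10, 27] (depth 3)
After 'push 3': stack = [10, 10, 27, 3] (depth 4)

Answer: 4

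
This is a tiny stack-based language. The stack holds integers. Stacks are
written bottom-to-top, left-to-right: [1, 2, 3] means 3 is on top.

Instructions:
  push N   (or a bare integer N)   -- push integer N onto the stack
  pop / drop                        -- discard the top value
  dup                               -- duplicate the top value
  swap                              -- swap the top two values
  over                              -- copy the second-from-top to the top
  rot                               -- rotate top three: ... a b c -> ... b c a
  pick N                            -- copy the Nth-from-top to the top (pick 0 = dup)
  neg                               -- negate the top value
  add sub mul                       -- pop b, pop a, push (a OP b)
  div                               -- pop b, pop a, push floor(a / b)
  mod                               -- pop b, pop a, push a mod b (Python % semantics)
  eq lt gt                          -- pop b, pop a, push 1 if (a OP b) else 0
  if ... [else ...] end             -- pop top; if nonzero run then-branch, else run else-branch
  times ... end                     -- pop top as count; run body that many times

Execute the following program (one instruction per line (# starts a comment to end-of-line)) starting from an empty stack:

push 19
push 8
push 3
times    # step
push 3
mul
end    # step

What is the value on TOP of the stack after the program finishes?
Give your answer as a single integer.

After 'push 19': [19]
After 'push 8': [19, 8]
After 'push 3': [19, 8, 3]
After 'times': [19, 8]
After 'push 3': [19, 8, 3]
After 'mul': [19, 24]
After 'push 3': [19, 24, 3]
After 'mul': [19, 72]
After 'push 3': [19, 72, 3]
After 'mul': [19, 216]

Answer: 216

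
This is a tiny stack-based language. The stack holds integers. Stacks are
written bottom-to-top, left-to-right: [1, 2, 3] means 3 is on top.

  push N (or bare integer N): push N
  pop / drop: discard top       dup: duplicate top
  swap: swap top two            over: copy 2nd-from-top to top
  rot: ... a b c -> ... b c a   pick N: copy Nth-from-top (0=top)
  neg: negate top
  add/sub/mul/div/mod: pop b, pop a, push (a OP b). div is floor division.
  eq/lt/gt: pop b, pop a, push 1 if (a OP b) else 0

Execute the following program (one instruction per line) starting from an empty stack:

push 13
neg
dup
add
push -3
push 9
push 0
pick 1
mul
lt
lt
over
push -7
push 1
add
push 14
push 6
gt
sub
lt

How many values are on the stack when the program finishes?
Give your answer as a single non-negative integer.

After 'push 13': stack = [13] (depth 1)
After 'neg': stack = [-13] (depth 1)
After 'dup': stack = [-13, -13] (depth 2)
After 'add': stack = [-26] (depth 1)
After 'push -3': stack = [-26, -3] (depth 2)
After 'push 9': stack = [-26, -3, 9] (depth 3)
After 'push 0': stack = [-26, -3, 9, 0] (depth 4)
After 'pick 1': stack = [-26, -3, 9, 0, 9] (depth 5)
After 'mul': stack = [-26, -3, 9, 0] (depth 4)
After 'lt': stack = [-26, -3, 0] (depth 3)
After 'lt': stack = [-26, 1] (depth 2)
After 'over': stack = [-26, 1, -26] (depth 3)
After 'push -7': stack = [-26, 1, -26, -7] (depth 4)
After 'push 1': stack = [-26, 1, -26, -7, 1] (depth 5)
After 'add': stack = [-26, 1, -26, -6] (depth 4)
After 'push 14': stack = [-26, 1, -26, -6, 14] (depth 5)
After 'push 6': stack = [-26, 1, -26, -6, 14, 6] (depth 6)
After 'gt': stack = [-26, 1, -26, -6, 1] (depth 5)
After 'sub': stack = [-26, 1, -26, -7] (depth 4)
After 'lt': stack = [-26, 1, 1] (depth 3)

Answer: 3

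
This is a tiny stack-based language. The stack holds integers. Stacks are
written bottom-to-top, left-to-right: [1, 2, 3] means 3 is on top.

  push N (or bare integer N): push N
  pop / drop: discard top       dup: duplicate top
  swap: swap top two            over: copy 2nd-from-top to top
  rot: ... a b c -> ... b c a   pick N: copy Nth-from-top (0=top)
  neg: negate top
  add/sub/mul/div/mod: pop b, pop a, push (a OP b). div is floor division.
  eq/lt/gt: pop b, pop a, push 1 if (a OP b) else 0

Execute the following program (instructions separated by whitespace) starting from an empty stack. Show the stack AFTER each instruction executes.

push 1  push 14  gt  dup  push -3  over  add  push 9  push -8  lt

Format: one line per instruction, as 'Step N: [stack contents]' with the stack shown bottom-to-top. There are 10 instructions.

Step 1: [1]
Step 2: [1, 14]
Step 3: [0]
Step 4: [0, 0]
Step 5: [0, 0, -3]
Step 6: [0, 0, -3, 0]
Step 7: [0, 0, -3]
Step 8: [0, 0, -3, 9]
Step 9: [0, 0, -3, 9, -8]
Step 10: [0, 0, -3, 0]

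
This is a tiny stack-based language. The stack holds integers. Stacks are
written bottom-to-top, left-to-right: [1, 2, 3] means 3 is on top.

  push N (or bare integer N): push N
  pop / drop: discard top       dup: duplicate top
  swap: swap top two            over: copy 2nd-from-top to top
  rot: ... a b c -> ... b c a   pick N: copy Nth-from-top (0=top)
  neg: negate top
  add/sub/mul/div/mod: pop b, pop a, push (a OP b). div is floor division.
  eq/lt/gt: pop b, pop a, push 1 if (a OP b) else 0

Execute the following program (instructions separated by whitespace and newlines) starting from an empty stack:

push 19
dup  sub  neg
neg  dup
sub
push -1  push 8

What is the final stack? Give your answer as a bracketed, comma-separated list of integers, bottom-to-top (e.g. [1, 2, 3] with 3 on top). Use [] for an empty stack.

Answer: [0, -1, 8]

Derivation:
After 'push 19': [19]
After 'dup': [19, 19]
After 'sub': [0]
After 'neg': [0]
After 'neg': [0]
After 'dup': [0, 0]
After 'sub': [0]
After 'push -1': [0, -1]
After 'push 8': [0, -1, 8]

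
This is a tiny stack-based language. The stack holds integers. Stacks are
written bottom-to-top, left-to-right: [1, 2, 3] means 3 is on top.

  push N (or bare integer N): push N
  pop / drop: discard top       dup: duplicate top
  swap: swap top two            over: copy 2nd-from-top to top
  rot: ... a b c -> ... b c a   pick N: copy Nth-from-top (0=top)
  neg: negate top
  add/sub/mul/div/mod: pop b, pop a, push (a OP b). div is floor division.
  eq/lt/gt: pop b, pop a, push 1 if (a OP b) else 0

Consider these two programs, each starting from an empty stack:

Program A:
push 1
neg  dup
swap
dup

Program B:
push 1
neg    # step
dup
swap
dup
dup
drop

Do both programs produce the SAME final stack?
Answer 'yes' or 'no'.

Answer: yes

Derivation:
Program A trace:
  After 'push 1': [1]
  After 'neg': [-1]
  After 'dup': [-1, -1]
  After 'swap': [-1, -1]
  After 'dup': [-1, -1, -1]
Program A final stack: [-1, -1, -1]

Program B trace:
  After 'push 1': [1]
  After 'neg': [-1]
  After 'dup': [-1, -1]
  After 'swap': [-1, -1]
  After 'dup': [-1, -1, -1]
  After 'dup': [-1, -1, -1, -1]
  After 'drop': [-1, -1, -1]
Program B final stack: [-1, -1, -1]
Same: yes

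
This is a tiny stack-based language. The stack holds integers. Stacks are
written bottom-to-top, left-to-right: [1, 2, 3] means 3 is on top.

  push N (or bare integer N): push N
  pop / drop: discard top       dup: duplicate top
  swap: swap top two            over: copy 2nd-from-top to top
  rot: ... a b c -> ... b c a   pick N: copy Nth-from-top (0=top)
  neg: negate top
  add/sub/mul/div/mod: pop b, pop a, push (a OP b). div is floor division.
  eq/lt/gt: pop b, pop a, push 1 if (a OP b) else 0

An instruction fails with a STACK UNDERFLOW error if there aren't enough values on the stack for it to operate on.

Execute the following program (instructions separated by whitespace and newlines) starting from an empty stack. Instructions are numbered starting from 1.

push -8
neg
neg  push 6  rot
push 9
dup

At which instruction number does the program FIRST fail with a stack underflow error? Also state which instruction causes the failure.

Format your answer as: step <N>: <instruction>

Answer: step 5: rot

Derivation:
Step 1 ('push -8'): stack = [-8], depth = 1
Step 2 ('neg'): stack = [8], depth = 1
Step 3 ('neg'): stack = [-8], depth = 1
Step 4 ('push 6'): stack = [-8, 6], depth = 2
Step 5 ('rot'): needs 3 value(s) but depth is 2 — STACK UNDERFLOW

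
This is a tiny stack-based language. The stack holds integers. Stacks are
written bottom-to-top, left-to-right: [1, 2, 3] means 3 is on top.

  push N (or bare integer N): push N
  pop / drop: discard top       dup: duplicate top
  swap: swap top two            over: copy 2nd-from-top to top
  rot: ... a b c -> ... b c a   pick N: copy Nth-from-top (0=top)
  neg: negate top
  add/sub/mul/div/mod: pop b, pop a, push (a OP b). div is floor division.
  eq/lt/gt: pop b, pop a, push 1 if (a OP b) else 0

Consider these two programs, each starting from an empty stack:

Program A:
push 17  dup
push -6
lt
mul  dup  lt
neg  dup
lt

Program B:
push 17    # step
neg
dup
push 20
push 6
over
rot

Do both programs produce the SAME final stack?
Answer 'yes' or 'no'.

Program A trace:
  After 'push 17': [17]
  After 'dup': [17, 17]
  After 'push -6': [17, 17, -6]
  After 'lt': [17, 0]
  After 'mul': [0]
  After 'dup': [0, 0]
  After 'lt': [0]
  After 'neg': [0]
  After 'dup': [0, 0]
  After 'lt': [0]
Program A final stack: [0]

Program B trace:
  After 'push 17': [17]
  After 'neg': [-17]
  After 'dup': [-17, -17]
  After 'push 20': [-17, -17, 20]
  After 'push 6': [-17, -17, 20, 6]
  After 'over': [-17, -17, 20, 6, 20]
  After 'rot': [-17, -17, 6, 20, 20]
Program B final stack: [-17, -17, 6, 20, 20]
Same: no

Answer: no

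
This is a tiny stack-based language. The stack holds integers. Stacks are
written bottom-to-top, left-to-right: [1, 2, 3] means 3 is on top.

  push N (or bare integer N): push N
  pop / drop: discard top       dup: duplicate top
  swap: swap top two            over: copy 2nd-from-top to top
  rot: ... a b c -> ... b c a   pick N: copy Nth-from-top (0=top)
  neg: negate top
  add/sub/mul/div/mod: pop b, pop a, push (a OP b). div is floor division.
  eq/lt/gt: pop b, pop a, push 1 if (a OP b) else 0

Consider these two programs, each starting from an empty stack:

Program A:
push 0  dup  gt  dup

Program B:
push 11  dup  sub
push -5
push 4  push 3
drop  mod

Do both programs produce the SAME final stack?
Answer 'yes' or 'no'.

Program A trace:
  After 'push 0': [0]
  After 'dup': [0, 0]
  After 'gt': [0]
  After 'dup': [0, 0]
Program A final stack: [0, 0]

Program B trace:
  After 'push 11': [11]
  After 'dup': [11, 11]
  After 'sub': [0]
  After 'push -5': [0, -5]
  After 'push 4': [0, -5, 4]
  After 'push 3': [0, -5, 4, 3]
  After 'drop': [0, -5, 4]
  After 'mod': [0, 3]
Program B final stack: [0, 3]
Same: no

Answer: no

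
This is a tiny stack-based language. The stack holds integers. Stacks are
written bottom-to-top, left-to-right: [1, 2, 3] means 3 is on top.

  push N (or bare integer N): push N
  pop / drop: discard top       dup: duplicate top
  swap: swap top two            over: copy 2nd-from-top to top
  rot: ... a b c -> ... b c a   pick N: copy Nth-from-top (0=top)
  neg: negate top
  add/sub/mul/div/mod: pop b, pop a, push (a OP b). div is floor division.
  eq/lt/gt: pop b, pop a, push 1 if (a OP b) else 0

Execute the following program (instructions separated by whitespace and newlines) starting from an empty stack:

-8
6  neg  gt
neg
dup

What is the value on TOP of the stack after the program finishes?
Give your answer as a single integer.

Answer: 0

Derivation:
After 'push -8': [-8]
After 'push 6': [-8, 6]
After 'neg': [-8, -6]
After 'gt': [0]
After 'neg': [0]
After 'dup': [0, 0]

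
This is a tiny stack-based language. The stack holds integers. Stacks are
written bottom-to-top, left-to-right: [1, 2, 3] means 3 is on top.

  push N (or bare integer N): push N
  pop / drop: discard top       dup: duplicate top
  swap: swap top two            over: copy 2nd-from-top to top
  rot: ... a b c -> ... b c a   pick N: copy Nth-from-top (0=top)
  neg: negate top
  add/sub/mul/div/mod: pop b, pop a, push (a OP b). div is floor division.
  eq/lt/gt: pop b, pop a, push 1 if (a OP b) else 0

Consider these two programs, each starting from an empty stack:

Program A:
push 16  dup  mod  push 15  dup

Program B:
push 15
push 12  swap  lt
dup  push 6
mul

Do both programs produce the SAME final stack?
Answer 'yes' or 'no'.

Answer: no

Derivation:
Program A trace:
  After 'push 16': [16]
  After 'dup': [16, 16]
  After 'mod': [0]
  After 'push 15': [0, 15]
  After 'dup': [0, 15, 15]
Program A final stack: [0, 15, 15]

Program B trace:
  After 'push 15': [15]
  After 'push 12': [15, 12]
  After 'swap': [12, 15]
  After 'lt': [1]
  After 'dup': [1, 1]
  After 'push 6': [1, 1, 6]
  After 'mul': [1, 6]
Program B final stack: [1, 6]
Same: no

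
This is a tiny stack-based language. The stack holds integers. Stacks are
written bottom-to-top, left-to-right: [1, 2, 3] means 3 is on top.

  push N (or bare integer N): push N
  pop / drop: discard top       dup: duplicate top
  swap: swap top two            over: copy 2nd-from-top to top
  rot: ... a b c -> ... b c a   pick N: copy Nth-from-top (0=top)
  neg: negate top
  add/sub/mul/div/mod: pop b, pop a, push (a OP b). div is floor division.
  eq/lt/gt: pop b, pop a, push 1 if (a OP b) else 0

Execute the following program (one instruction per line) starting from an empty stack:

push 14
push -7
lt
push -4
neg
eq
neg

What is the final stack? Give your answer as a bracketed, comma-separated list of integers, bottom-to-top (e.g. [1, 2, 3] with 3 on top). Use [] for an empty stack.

After 'push 14': [14]
After 'push -7': [14, -7]
After 'lt': [0]
After 'push -4': [0, -4]
After 'neg': [0, 4]
After 'eq': [0]
After 'neg': [0]

Answer: [0]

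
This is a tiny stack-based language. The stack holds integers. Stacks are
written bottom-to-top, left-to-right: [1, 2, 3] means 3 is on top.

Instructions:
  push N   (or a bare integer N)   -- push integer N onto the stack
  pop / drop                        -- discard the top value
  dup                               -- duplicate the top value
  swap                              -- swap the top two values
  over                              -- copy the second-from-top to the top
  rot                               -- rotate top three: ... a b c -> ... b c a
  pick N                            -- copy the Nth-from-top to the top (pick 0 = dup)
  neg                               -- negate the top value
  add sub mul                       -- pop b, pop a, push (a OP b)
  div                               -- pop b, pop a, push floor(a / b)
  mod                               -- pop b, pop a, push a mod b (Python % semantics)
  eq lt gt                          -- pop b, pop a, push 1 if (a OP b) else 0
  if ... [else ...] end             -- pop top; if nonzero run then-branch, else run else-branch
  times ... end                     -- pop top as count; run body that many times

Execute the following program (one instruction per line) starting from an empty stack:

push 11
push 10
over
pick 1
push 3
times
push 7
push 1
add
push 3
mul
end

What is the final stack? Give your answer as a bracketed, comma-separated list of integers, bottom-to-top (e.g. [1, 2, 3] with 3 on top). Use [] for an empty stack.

After 'push 11': [11]
After 'push 10': [11, 10]
After 'over': [11, 10, 11]
After 'pick 1': [11, 10, 11, 10]
After 'push 3': [11, 10, 11, 10, 3]
After 'times': [11, 10, 11, 10]
After 'push 7': [11, 10, 11, 10, 7]
After 'push 1': [11, 10, 11, 10, 7, 1]
After 'add': [11, 10, 11, 10, 8]
After 'push 3': [11, 10, 11, 10, 8, 3]
After 'mul': [11, 10, 11, 10, 24]
After 'push 7': [11, 10, 11, 10, 24, 7]
After 'push 1': [11, 10, 11, 10, 24, 7, 1]
After 'add': [11, 10, 11, 10, 24, 8]
After 'push 3': [11, 10, 11, 10, 24, 8, 3]
After 'mul': [11, 10, 11, 10, 24, 24]
After 'push 7': [11, 10, 11, 10, 24, 24, 7]
After 'push 1': [11, 10, 11, 10, 24, 24, 7, 1]
After 'add': [11, 10, 11, 10, 24, 24, 8]
After 'push 3': [11, 10, 11, 10, 24, 24, 8, 3]
After 'mul': [11, 10, 11, 10, 24, 24, 24]

Answer: [11, 10, 11, 10, 24, 24, 24]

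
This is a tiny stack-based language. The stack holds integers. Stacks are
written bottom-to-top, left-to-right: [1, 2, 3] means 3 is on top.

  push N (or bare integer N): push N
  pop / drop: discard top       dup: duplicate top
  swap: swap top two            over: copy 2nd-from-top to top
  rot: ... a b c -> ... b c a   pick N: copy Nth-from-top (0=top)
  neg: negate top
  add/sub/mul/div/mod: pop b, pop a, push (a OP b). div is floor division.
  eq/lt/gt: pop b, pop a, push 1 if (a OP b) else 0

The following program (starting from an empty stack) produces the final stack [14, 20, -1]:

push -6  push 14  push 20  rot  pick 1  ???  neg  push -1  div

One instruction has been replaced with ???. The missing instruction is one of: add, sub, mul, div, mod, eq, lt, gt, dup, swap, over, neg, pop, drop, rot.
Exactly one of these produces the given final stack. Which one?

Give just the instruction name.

Answer: div

Derivation:
Stack before ???: [14, 20, -6, 20]
Stack after ???:  [14, 20, -1]
The instruction that transforms [14, 20, -6, 20] -> [14, 20, -1] is: div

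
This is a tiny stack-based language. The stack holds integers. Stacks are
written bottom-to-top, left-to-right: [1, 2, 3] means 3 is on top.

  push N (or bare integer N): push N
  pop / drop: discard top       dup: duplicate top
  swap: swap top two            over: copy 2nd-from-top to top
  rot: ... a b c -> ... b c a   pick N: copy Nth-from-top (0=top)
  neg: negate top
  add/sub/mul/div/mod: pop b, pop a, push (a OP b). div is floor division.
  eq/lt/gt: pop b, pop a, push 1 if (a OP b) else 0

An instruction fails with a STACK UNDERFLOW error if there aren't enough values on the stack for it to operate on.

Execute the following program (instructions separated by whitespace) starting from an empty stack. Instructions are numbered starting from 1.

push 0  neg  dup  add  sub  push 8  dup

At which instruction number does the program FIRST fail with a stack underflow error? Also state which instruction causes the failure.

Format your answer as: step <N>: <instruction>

Answer: step 5: sub

Derivation:
Step 1 ('push 0'): stack = [0], depth = 1
Step 2 ('neg'): stack = [0], depth = 1
Step 3 ('dup'): stack = [0, 0], depth = 2
Step 4 ('add'): stack = [0], depth = 1
Step 5 ('sub'): needs 2 value(s) but depth is 1 — STACK UNDERFLOW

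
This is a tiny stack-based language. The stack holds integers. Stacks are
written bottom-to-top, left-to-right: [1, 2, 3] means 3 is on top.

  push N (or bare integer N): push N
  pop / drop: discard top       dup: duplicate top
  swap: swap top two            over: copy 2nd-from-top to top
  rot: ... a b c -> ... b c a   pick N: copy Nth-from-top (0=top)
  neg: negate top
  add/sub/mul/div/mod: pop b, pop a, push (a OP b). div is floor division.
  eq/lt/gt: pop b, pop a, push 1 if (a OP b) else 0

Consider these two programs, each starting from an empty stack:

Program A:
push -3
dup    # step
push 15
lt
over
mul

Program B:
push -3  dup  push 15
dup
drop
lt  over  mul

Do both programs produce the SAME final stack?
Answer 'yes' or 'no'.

Program A trace:
  After 'push -3': [-3]
  After 'dup': [-3, -3]
  After 'push 15': [-3, -3, 15]
  After 'lt': [-3, 1]
  After 'over': [-3, 1, -3]
  After 'mul': [-3, -3]
Program A final stack: [-3, -3]

Program B trace:
  After 'push -3': [-3]
  After 'dup': [-3, -3]
  After 'push 15': [-3, -3, 15]
  After 'dup': [-3, -3, 15, 15]
  After 'drop': [-3, -3, 15]
  After 'lt': [-3, 1]
  After 'over': [-3, 1, -3]
  After 'mul': [-3, -3]
Program B final stack: [-3, -3]
Same: yes

Answer: yes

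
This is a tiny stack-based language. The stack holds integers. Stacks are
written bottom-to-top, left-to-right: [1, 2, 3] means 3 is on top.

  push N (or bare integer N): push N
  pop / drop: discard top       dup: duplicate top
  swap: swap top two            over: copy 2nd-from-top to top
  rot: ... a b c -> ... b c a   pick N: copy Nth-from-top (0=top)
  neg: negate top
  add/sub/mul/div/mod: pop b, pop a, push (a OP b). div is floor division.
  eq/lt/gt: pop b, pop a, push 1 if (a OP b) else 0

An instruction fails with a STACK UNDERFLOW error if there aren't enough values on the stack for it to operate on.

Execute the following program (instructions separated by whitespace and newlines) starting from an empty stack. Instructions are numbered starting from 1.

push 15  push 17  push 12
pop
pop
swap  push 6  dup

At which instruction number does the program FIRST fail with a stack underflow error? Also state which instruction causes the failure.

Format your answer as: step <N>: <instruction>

Step 1 ('push 15'): stack = [15], depth = 1
Step 2 ('push 17'): stack = [15, 17], depth = 2
Step 3 ('push 12'): stack = [15, 17, 12], depth = 3
Step 4 ('pop'): stack = [15, 17], depth = 2
Step 5 ('pop'): stack = [15], depth = 1
Step 6 ('swap'): needs 2 value(s) but depth is 1 — STACK UNDERFLOW

Answer: step 6: swap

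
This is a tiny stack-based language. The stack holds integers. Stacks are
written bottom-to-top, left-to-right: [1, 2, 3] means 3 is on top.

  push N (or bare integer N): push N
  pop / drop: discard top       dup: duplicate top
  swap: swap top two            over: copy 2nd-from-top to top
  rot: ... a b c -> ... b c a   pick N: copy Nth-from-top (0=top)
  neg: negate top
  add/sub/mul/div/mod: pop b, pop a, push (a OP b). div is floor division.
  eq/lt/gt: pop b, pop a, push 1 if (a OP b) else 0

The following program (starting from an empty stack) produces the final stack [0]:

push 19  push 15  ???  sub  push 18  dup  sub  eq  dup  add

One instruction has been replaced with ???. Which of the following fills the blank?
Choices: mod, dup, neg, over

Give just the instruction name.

Stack before ???: [19, 15]
Stack after ???:  [19, -15]
Checking each choice:
  mod: stack underflow (need 2, have 1)
  dup: produces [19, 2]
  neg: MATCH
  over: produces [19, 0]


Answer: neg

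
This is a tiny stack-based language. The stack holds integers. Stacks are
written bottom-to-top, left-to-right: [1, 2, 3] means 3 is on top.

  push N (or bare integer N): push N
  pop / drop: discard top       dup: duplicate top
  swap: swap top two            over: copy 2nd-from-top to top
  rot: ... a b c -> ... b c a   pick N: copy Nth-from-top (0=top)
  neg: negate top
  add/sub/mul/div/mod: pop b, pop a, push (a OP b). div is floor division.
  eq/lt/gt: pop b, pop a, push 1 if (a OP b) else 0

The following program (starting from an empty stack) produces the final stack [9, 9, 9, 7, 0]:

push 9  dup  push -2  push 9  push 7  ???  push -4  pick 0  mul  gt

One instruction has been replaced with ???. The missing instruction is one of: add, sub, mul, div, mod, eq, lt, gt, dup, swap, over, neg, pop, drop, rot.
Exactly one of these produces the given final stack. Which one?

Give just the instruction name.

Answer: rot

Derivation:
Stack before ???: [9, 9, -2, 9, 7]
Stack after ???:  [9, 9, 9, 7, -2]
The instruction that transforms [9, 9, -2, 9, 7] -> [9, 9, 9, 7, -2] is: rot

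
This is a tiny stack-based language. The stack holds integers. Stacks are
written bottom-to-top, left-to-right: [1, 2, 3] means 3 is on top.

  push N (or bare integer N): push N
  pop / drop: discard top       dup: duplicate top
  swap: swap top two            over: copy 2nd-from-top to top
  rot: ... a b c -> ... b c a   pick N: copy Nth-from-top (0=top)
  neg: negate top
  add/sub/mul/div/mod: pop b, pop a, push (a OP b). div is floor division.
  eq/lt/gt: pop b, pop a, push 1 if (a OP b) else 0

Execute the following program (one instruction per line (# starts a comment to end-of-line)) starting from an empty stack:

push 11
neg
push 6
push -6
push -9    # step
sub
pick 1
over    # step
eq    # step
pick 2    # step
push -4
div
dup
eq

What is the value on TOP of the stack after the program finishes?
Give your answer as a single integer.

After 'push 11': [11]
After 'neg': [-11]
After 'push 6': [-11, 6]
After 'push -6': [-11, 6, -6]
After 'push -9': [-11, 6, -6, -9]
After 'sub': [-11, 6, 3]
After 'pick 1': [-11, 6, 3, 6]
After 'over': [-11, 6, 3, 6, 3]
After 'eq': [-11, 6, 3, 0]
After 'pick 2': [-11, 6, 3, 0, 6]
After 'push -4': [-11, 6, 3, 0, 6, -4]
After 'div': [-11, 6, 3, 0, -2]
After 'dup': [-11, 6, 3, 0, -2, -2]
After 'eq': [-11, 6, 3, 0, 1]

Answer: 1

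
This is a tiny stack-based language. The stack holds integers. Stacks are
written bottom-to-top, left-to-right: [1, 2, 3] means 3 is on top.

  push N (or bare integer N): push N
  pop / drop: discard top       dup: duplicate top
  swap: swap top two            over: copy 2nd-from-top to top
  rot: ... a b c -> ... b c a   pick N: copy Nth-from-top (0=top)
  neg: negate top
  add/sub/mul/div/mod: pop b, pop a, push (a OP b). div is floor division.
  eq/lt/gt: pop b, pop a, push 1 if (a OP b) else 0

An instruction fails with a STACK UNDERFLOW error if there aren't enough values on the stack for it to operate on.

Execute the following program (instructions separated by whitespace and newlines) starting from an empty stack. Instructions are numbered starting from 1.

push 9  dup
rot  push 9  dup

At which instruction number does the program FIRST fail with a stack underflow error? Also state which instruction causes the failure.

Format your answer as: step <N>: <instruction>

Answer: step 3: rot

Derivation:
Step 1 ('push 9'): stack = [9], depth = 1
Step 2 ('dup'): stack = [9, 9], depth = 2
Step 3 ('rot'): needs 3 value(s) but depth is 2 — STACK UNDERFLOW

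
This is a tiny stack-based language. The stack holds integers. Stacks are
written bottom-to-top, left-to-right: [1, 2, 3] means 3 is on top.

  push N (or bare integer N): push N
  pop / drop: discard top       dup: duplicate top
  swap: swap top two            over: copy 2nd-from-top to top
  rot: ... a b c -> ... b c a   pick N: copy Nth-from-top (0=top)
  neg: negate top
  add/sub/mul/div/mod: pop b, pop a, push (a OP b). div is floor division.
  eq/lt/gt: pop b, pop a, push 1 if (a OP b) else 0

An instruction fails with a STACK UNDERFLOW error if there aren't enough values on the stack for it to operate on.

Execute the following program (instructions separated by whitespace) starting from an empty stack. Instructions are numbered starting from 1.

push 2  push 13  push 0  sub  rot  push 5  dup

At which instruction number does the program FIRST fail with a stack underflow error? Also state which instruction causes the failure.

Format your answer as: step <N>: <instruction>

Answer: step 5: rot

Derivation:
Step 1 ('push 2'): stack = [2], depth = 1
Step 2 ('push 13'): stack = [2, 13], depth = 2
Step 3 ('push 0'): stack = [2, 13, 0], depth = 3
Step 4 ('sub'): stack = [2, 13], depth = 2
Step 5 ('rot'): needs 3 value(s) but depth is 2 — STACK UNDERFLOW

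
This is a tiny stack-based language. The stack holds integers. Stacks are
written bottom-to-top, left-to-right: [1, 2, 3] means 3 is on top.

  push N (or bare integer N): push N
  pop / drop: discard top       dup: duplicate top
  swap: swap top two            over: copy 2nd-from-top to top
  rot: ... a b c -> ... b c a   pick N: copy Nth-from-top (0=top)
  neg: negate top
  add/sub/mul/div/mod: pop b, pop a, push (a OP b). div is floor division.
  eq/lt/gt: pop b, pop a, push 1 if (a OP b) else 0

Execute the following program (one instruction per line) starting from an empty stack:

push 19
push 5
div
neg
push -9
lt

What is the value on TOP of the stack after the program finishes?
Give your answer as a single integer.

After 'push 19': [19]
After 'push 5': [19, 5]
After 'div': [3]
After 'neg': [-3]
After 'push -9': [-3, -9]
After 'lt': [0]

Answer: 0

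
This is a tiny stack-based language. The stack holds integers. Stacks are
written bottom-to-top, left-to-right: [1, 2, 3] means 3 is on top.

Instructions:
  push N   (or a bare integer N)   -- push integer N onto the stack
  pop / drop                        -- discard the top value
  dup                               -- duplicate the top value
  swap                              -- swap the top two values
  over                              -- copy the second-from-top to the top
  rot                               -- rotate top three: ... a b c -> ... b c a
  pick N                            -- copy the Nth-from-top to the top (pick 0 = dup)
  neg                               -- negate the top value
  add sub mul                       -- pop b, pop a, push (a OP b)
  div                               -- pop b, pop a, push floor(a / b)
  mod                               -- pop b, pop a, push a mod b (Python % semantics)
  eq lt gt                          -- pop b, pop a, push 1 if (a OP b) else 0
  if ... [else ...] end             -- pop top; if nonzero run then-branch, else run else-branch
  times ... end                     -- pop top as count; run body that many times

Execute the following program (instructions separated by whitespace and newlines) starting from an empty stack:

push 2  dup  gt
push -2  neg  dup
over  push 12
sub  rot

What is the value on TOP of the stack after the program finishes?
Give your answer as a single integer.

Answer: 2

Derivation:
After 'push 2': [2]
After 'dup': [2, 2]
After 'gt': [0]
After 'push -2': [0, -2]
After 'neg': [0, 2]
After 'dup': [0, 2, 2]
After 'over': [0, 2, 2, 2]
After 'push 12': [0, 2, 2, 2, 12]
After 'sub': [0, 2, 2, -10]
After 'rot': [0, 2, -10, 2]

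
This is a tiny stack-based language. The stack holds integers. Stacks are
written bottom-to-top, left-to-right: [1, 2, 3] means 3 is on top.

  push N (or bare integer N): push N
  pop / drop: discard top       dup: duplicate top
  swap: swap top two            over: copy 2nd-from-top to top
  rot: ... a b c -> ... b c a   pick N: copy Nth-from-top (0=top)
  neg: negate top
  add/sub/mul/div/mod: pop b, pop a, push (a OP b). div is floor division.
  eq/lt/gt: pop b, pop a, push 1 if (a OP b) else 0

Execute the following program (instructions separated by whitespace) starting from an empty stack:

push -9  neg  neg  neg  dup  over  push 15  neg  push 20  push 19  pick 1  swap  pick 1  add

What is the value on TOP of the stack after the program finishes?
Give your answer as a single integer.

Answer: 39

Derivation:
After 'push -9': [-9]
After 'neg': [9]
After 'neg': [-9]
After 'neg': [9]
After 'dup': [9, 9]
After 'over': [9, 9, 9]
After 'push 15': [9, 9, 9, 15]
After 'neg': [9, 9, 9, -15]
After 'push 20': [9, 9, 9, -15, 20]
After 'push 19': [9, 9, 9, -15, 20, 19]
After 'pick 1': [9, 9, 9, -15, 20, 19, 20]
After 'swap': [9, 9, 9, -15, 20, 20, 19]
After 'pick 1': [9, 9, 9, -15, 20, 20, 19, 20]
After 'add': [9, 9, 9, -15, 20, 20, 39]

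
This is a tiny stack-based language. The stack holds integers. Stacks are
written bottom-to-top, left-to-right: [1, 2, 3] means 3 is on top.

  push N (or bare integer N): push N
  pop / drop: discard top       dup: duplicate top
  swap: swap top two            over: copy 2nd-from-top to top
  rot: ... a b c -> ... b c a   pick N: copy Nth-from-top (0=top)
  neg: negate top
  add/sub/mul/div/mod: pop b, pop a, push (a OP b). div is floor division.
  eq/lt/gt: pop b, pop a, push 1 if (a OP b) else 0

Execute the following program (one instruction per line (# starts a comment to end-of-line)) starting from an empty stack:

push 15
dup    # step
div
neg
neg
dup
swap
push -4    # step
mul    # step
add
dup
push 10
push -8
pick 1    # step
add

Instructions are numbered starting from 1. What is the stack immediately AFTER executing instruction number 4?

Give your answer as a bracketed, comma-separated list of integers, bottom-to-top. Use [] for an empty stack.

Step 1 ('push 15'): [15]
Step 2 ('dup'): [15, 15]
Step 3 ('div'): [1]
Step 4 ('neg'): [-1]

Answer: [-1]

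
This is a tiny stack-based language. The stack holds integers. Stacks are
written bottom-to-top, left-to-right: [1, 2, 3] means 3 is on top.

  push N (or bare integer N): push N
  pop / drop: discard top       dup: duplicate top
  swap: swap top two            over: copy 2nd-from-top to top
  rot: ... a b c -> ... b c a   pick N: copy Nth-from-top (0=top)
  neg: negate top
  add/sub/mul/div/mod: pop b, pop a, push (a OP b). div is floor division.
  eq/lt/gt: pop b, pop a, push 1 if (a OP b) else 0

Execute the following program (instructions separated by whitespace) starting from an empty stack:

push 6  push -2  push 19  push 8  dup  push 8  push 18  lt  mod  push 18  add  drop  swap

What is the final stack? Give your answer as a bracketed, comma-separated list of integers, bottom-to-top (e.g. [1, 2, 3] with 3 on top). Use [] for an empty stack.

Answer: [6, -2, 8, 19]

Derivation:
After 'push 6': [6]
After 'push -2': [6, -2]
After 'push 19': [6, -2, 19]
After 'push 8': [6, -2, 19, 8]
After 'dup': [6, -2, 19, 8, 8]
After 'push 8': [6, -2, 19, 8, 8, 8]
After 'push 18': [6, -2, 19, 8, 8, 8, 18]
After 'lt': [6, -2, 19, 8, 8, 1]
After 'mod': [6, -2, 19, 8, 0]
After 'push 18': [6, -2, 19, 8, 0, 18]
After 'add': [6, -2, 19, 8, 18]
After 'drop': [6, -2, 19, 8]
After 'swap': [6, -2, 8, 19]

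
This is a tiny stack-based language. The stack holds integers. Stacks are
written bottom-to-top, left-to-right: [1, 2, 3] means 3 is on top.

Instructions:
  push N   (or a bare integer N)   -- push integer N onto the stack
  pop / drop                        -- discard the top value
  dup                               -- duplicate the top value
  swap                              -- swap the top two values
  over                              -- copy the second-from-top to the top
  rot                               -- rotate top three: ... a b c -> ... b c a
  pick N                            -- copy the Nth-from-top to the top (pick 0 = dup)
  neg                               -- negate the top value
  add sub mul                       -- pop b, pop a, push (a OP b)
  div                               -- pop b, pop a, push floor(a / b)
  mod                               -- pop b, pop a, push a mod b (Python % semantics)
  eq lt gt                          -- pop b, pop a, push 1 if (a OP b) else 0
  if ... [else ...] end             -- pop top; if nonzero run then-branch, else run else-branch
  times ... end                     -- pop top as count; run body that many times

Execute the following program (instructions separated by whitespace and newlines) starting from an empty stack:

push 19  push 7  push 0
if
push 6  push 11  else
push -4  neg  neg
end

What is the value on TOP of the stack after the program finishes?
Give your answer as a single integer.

Answer: -4

Derivation:
After 'push 19': [19]
After 'push 7': [19, 7]
After 'push 0': [19, 7, 0]
After 'if': [19, 7]
After 'push -4': [19, 7, -4]
After 'neg': [19, 7, 4]
After 'neg': [19, 7, -4]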